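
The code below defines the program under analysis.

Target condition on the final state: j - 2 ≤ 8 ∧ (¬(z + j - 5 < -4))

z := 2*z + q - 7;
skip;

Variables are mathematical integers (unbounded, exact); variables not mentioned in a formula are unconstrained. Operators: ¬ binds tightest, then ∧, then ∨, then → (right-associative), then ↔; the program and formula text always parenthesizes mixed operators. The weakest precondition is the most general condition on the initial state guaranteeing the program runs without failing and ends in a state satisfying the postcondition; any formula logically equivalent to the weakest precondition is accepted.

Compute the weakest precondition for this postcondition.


Working backward. After the program, the postcondition j - 2 ≤ 8 ∧ (¬(z + j - 5 < -4)) must hold; in canonical form it is j ≤ 10 ∧ (¬(j + z < 1)).
Before skip: j ≤ 10 ∧ (¬(j + z < 1))
Before z := 2*z + q - 7: j ≤ 10 ∧ (¬(j + q + 2*z < 8))
Answer: WP = j ≤ 10 ∧ (¬(j + q + 2*z < 8))


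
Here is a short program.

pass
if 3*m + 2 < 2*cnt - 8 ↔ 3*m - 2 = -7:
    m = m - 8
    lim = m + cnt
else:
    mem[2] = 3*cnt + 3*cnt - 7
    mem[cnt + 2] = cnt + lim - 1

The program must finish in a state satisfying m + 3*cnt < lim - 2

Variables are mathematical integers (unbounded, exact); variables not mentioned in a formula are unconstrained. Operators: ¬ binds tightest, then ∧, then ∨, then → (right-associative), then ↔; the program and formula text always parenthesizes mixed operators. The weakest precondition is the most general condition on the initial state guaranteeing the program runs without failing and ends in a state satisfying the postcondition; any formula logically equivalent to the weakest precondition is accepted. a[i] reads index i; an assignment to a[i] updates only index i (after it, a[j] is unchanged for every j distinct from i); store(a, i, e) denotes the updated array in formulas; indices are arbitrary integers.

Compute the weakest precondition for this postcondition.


Working backward. After the program, the postcondition m + 3*cnt < lim - 2 must hold; in canonical form it is 3*cnt + m < lim - 2.
Then branch requires 2*cnt < -2; else branch requires 3*cnt + m < lim - 2.
Before the if: ((3*m < 2*cnt - 10 ↔ 3*m = -5) → 2*cnt < -2) ∧ ((¬(3*m < 2*cnt - 10 ↔ 3*m = -5)) → 3*cnt + m < lim - 2)
Before skip: ((3*m < 2*cnt - 10 ↔ 3*m = -5) → 2*cnt < -2) ∧ ((¬(3*m < 2*cnt - 10 ↔ 3*m = -5)) → 3*cnt + m < lim - 2)
Answer: WP = ((3*m < 2*cnt - 10 ↔ 3*m = -5) → 2*cnt < -2) ∧ ((¬(3*m < 2*cnt - 10 ↔ 3*m = -5)) → 3*cnt + m < lim - 2)


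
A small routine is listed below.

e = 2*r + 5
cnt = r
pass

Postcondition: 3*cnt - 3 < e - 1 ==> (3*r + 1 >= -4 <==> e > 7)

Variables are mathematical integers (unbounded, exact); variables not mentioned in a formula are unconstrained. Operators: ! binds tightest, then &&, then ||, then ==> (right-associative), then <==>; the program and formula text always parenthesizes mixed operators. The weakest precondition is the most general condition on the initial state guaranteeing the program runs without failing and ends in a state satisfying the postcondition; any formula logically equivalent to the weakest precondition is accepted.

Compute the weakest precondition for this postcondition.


Working backward. After the program, the postcondition 3*cnt - 3 < e - 1 ==> (3*r + 1 >= -4 <==> e > 7) must hold; in canonical form it is 3*cnt < e + 2 ==> (3*r >= -5 <==> e > 7).
Before skip: 3*cnt < e + 2 ==> (3*r >= -5 <==> e > 7)
Before cnt := r: 3*r < e + 2 ==> (3*r >= -5 <==> e > 7)
Before e := 2*r + 5: r < 7 ==> (3*r >= -5 <==> 2*r > 2)
Answer: WP = r < 7 ==> (3*r >= -5 <==> 2*r > 2)


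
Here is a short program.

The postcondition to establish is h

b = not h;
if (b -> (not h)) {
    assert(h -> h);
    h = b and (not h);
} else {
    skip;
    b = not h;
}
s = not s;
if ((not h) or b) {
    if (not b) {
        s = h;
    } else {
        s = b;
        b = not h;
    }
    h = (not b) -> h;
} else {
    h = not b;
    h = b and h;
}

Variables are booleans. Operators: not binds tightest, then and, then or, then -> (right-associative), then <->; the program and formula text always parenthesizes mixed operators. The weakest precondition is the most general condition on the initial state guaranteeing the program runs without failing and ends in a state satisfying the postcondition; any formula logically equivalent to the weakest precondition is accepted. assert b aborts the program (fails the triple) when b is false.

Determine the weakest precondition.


Working backward. After the program, h must hold.
Then branch requires (not b) -> ((not b) -> h); else branch requires false.
Before the if: (((not h) or b) -> ((not b) -> ((not b) -> h))) and ((not h) or b)
Before s := not s: (((not h) or b) -> ((not b) -> ((not b) -> h))) and ((not h) or b)
Then branch requires (((not (b and (not h))) or b) -> ((not b) -> ((not b) -> (b and (not h))))) and ((not (b and (not h))) or b); else branch requires not h.
Before the if: ((b -> (not h)) -> ((((not (b and (not h))) or b) -> ((not b) -> ((not b) -> (b and (not h))))) and ((not (b and (not h))) or b))) and ((not (b -> (not h))) -> (not h))
Before b := not h: h -> (h -> (not h))
Answer: WP = h -> (h -> (not h))


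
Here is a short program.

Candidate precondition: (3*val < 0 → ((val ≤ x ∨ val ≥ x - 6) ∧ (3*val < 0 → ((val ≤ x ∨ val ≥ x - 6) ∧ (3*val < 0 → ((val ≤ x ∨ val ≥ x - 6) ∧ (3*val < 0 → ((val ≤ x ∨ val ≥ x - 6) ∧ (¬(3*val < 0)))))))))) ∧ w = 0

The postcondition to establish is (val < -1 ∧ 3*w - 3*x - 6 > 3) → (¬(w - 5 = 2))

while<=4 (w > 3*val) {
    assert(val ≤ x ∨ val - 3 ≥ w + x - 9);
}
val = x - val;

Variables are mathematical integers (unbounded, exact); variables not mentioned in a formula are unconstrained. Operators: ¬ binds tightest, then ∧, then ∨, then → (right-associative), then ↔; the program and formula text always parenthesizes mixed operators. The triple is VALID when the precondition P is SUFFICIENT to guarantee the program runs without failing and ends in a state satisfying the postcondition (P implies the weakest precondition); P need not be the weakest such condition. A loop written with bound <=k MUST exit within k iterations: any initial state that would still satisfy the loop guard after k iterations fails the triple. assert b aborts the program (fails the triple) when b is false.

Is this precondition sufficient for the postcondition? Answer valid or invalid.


Working backward. After the program, the postcondition (val < -1 ∧ 3*w - 3*x - 6 > 3) → (¬(w - 5 = 2)) must hold; in canonical form it is (val < -1 ∧ 3*w > 3*x + 9) → (¬(w = 7)).
Before val := x - val: (x < val - 1 ∧ 3*w > 3*x + 9) → (¬(w = 7))
Before the loop (bound <=4), unroll the exhaustion recursion (WP_0 = exit-now case; WP_j = one more guarded iteration, up to j = 4):
  WP_0: (¬(w > 3*val)) ∧ ((x < val - 1 ∧ 3*w > 3*x + 9) → (¬(w = 7)))
  WP_1: (w > 3*val → ((val ≤ x ∨ val ≥ w + x - 6) ∧ (¬(w > 3*val)) ∧ ((x < val - 1 ∧ 3*w > 3*x + 9) → (¬(w = 7))))) ∧ ((¬(w > 3*val)) → ((x < val - 1 ∧ 3*w > 3*x + 9) → (¬(w = 7))))
  WP_2: (w > 3*val → ((val ≤ x ∨ val ≥ w + x - 6) ∧ (w > 3*val → ((val ≤ x ∨ val ≥ w + x - 6) ∧ (¬(w > 3*val)) ∧ ((x < val - 1 ∧ 3*w > 3*x + 9) → (¬(w = 7))))) ∧ ((¬(w > 3*val)) → ((x < val - 1 ∧ 3*w > 3*x + 9) → (¬(w = 7)))))) ∧ ((¬(w > 3*val)) → ((x < val - 1 ∧ 3*w > 3*x + 9) → (¬(w = 7))))
  WP_3: (w > 3*val → ((val ≤ x ∨ val ≥ w + x - 6) ∧ (w > 3*val → ((val ≤ x ∨ val ≥ w + x - 6) ∧ (w > 3*val → ((val ≤ x ∨ val ≥ w + x - 6) ∧ (¬(w > 3*val)) ∧ ((x < val - 1 ∧ 3*w > 3*x + 9) → (¬(w = 7))))) ∧ ((¬(w > 3*val)) → ((x < val - 1 ∧ 3*w > 3*x + 9) → (¬(w = 7)))))) ∧ ((¬(w > 3*val)) → ((x < val - 1 ∧ 3*w > 3*x + 9) → (¬(w = 7)))))) ∧ ((¬(w > 3*val)) → ((x < val - 1 ∧ 3*w > 3*x + 9) → (¬(w = 7))))
  WP_4: (w > 3*val → ((val ≤ x ∨ val ≥ w + x - 6) ∧ (w > 3*val → ((val ≤ x ∨ val ≥ w + x - 6) ∧ (w > 3*val → ((val ≤ x ∨ val ≥ w + x - 6) ∧ (w > 3*val → ((val ≤ x ∨ val ≥ w + x - 6) ∧ (¬(w > 3*val)) ∧ ((x < val - 1 ∧ 3*w > 3*x + 9) → (¬(w = 7))))) ∧ ((¬(w > 3*val)) → ((x < val - 1 ∧ 3*w > 3*x + 9) → (¬(w = 7)))))) ∧ ((¬(w > 3*val)) → ((x < val - 1 ∧ 3*w > 3*x + 9) → (¬(w = 7)))))) ∧ ((¬(w > 3*val)) → ((x < val - 1 ∧ 3*w > 3*x + 9) → (¬(w = 7)))))) ∧ ((¬(w > 3*val)) → ((x < val - 1 ∧ 3*w > 3*x + 9) → (¬(w = 7))))
So before the loop: (w > 3*val → ((val ≤ x ∨ val ≥ w + x - 6) ∧ (w > 3*val → ((val ≤ x ∨ val ≥ w + x - 6) ∧ (w > 3*val → ((val ≤ x ∨ val ≥ w + x - 6) ∧ (w > 3*val → ((val ≤ x ∨ val ≥ w + x - 6) ∧ (¬(w > 3*val)) ∧ ((x < val - 1 ∧ 3*w > 3*x + 9) → (¬(w = 7))))) ∧ ((¬(w > 3*val)) → ((x < val - 1 ∧ 3*w > 3*x + 9) → (¬(w = 7)))))) ∧ ((¬(w > 3*val)) → ((x < val - 1 ∧ 3*w > 3*x + 9) → (¬(w = 7)))))) ∧ ((¬(w > 3*val)) → ((x < val - 1 ∧ 3*w > 3*x + 9) → (¬(w = 7)))))) ∧ ((¬(w > 3*val)) → ((x < val - 1 ∧ 3*w > 3*x + 9) → (¬(w = 7))))
The weakest precondition is (w > 3*val → ((val ≤ x ∨ val ≥ w + x - 6) ∧ (w > 3*val → ((val ≤ x ∨ val ≥ w + x - 6) ∧ (w > 3*val → ((val ≤ x ∨ val ≥ w + x - 6) ∧ (w > 3*val → ((val ≤ x ∨ val ≥ w + x - 6) ∧ (¬(w > 3*val)) ∧ ((x < val - 1 ∧ 3*w > 3*x + 9) → (¬(w = 7))))) ∧ ((¬(w > 3*val)) → ((x < val - 1 ∧ 3*w > 3*x + 9) → (¬(w = 7)))))) ∧ ((¬(w > 3*val)) → ((x < val - 1 ∧ 3*w > 3*x + 9) → (¬(w = 7)))))) ∧ ((¬(w > 3*val)) → ((x < val - 1 ∧ 3*w > 3*x + 9) → (¬(w = 7)))))) ∧ ((¬(w > 3*val)) → ((x < val - 1 ∧ 3*w > 3*x + 9) → (¬(w = 7)))).
Check whether (3*val < 0 → ((val ≤ x ∨ val ≥ x - 6) ∧ (3*val < 0 → ((val ≤ x ∨ val ≥ x - 6) ∧ (3*val < 0 → ((val ≤ x ∨ val ≥ x - 6) ∧ (3*val < 0 → ((val ≤ x ∨ val ≥ x - 6) ∧ (¬(3*val < 0)))))))))) ∧ w = 0 implies it.
Every state satisfying the precondition satisfies the weakest precondition: the implication holds.
Answer: valid


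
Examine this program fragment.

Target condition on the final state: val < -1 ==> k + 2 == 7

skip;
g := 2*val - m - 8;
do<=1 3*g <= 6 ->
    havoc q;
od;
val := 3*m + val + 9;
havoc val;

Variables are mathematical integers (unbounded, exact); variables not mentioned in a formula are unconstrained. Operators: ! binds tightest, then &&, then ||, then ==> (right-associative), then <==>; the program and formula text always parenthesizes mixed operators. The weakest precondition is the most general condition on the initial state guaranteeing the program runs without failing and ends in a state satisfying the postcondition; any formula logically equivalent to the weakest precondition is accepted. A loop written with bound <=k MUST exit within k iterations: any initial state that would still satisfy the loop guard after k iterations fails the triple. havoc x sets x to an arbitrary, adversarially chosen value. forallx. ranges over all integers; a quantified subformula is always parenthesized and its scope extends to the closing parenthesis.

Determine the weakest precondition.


Working backward. After the program, the postcondition val < -1 ==> k + 2 == 7 must hold; in canonical form it is val < -1 ==> k == 5.
Before havoc val: forall val_1. (val_1 < -1 ==> k == 5)
Before val := 3*m + val + 9: forall val_1. (val_1 < -1 ==> k == 5)
Before the loop (bound <=1), unroll the exhaustion recursion (WP_0 = exit-now case; WP_j = one more guarded iteration, up to j = 1):
  WP_0: (!(3*g <= 6)) && (forall val_1. (val_1 < -1 ==> k == 5))
  WP_1: (3*g <= 6 ==> ((!(3*g <= 6)) && (forall val_1. (val_1 < -1 ==> k == 5)))) && ((!(3*g <= 6)) ==> (forall val_1. (val_1 < -1 ==> k == 5)))
So before the loop: (3*g <= 6 ==> ((!(3*g <= 6)) && (forall val_1. (val_1 < -1 ==> k == 5)))) && ((!(3*g <= 6)) ==> (forall val_1. (val_1 < -1 ==> k == 5)))
Before g := 2*val - m - 8: (6*val <= 3*m + 30 ==> ((!(6*val <= 3*m + 30)) && (forall val_1. (val_1 < -1 ==> k == 5)))) && ((!(6*val <= 3*m + 30)) ==> (forall val_1. (val_1 < -1 ==> k == 5)))
Before skip: (6*val <= 3*m + 30 ==> ((!(6*val <= 3*m + 30)) && (forall val_1. (val_1 < -1 ==> k == 5)))) && ((!(6*val <= 3*m + 30)) ==> (forall val_1. (val_1 < -1 ==> k == 5)))
Answer: WP = (6*val <= 3*m + 30 ==> ((!(6*val <= 3*m + 30)) && (forall val_1. (val_1 < -1 ==> k == 5)))) && ((!(6*val <= 3*m + 30)) ==> (forall val_1. (val_1 < -1 ==> k == 5)))


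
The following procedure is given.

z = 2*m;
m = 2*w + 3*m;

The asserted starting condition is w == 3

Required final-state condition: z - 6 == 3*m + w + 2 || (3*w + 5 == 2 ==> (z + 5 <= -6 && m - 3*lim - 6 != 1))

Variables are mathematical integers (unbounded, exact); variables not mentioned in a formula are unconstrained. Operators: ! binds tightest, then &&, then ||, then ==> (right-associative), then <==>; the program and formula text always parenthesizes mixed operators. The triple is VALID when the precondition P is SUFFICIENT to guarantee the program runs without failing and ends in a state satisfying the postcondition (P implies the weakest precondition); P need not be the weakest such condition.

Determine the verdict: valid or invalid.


Working backward. After the program, the postcondition z - 6 == 3*m + w + 2 || (3*w + 5 == 2 ==> (z + 5 <= -6 && m - 3*lim - 6 != 1)) must hold; in canonical form it is z == 3*m + w + 8 || (3*w == -3 ==> (z <= -11 && m != 3*lim + 7)).
Before m := 2*w + 3*m: z == 9*m + 7*w + 8 || (3*w == -3 ==> (z <= -11 && 3*m + 2*w != 3*lim + 7))
Before z := 2*m: 7*m + 7*w == -8 || (3*w == -3 ==> (2*m <= -11 && 3*m + 2*w != 3*lim + 7))
The weakest precondition is 7*m + 7*w == -8 || (3*w == -3 ==> (2*m <= -11 && 3*m + 2*w != 3*lim + 7)).
Check whether w == 3 implies it.
Every state satisfying the precondition satisfies the weakest precondition: the implication holds.
Answer: valid


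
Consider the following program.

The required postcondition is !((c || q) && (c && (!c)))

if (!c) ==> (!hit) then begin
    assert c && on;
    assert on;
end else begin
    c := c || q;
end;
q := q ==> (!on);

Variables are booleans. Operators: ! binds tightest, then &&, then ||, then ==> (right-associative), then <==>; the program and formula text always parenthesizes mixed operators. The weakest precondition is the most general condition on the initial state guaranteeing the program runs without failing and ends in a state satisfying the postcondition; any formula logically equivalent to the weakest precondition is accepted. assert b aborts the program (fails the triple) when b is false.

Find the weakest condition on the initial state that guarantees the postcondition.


Working backward. After the program, the postcondition !((c || q) && (c && (!c))) must hold; in canonical form it is true.
Before q := q ==> (!on): true
Then branch requires c && on; else branch requires true.
Before the if: ((!c) ==> (!hit)) ==> (c && on)
Answer: WP = ((!c) ==> (!hit)) ==> (c && on)


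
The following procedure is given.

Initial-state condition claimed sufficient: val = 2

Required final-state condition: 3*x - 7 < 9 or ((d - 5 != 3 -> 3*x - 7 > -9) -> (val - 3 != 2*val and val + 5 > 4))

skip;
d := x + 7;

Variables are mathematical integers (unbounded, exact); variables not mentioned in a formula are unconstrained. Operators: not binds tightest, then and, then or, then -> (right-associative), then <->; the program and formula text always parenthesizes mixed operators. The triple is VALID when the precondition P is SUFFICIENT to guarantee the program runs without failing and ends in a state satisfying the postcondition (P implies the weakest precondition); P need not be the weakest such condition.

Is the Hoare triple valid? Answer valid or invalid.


Working backward. After the program, the postcondition 3*x - 7 < 9 or ((d - 5 != 3 -> 3*x - 7 > -9) -> (val - 3 != 2*val and val + 5 > 4)) must hold; in canonical form it is 3*x < 16 or ((d != 8 -> 3*x > -2) -> (val != -3 and val > -1)).
Before d := x + 7: 3*x < 16 or ((x != 1 -> 3*x > -2) -> (val != -3 and val > -1))
Before skip: 3*x < 16 or ((x != 1 -> 3*x > -2) -> (val != -3 and val > -1))
The weakest precondition is 3*x < 16 or ((x != 1 -> 3*x > -2) -> (val != -3 and val > -1)).
Check whether val = 2 implies it.
Every state satisfying the precondition satisfies the weakest precondition: the implication holds.
Answer: valid


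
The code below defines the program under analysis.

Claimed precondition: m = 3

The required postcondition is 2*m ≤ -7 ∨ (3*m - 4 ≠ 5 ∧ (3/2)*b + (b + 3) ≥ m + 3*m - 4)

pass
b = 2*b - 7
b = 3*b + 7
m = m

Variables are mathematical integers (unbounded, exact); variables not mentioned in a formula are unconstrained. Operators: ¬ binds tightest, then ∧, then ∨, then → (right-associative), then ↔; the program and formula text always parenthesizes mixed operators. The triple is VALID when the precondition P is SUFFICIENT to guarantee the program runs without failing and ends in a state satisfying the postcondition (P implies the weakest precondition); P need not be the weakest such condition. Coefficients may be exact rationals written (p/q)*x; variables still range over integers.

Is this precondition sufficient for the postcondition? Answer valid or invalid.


Working backward. After the program, the postcondition 2*m ≤ -7 ∨ (3*m - 4 ≠ 5 ∧ (3/2)*b + (b + 3) ≥ m + 3*m - 4) must hold; in canonical form it is 2*m ≤ -7 ∨ (3*m ≠ 9 ∧ (5/2)*b ≥ 4*m - 7).
Before m := m: 2*m ≤ -7 ∨ (3*m ≠ 9 ∧ (5/2)*b ≥ 4*m - 7)
Before b := 3*b + 7: 2*m ≤ -7 ∨ (3*m ≠ 9 ∧ (15/2)*b ≥ 4*m - 49/2)
Before b := 2*b - 7: 2*m ≤ -7 ∨ (3*m ≠ 9 ∧ 15*b ≥ 4*m + 28)
Before skip: 2*m ≤ -7 ∨ (3*m ≠ 9 ∧ 15*b ≥ 4*m + 28)
The weakest precondition is 2*m ≤ -7 ∨ (3*m ≠ 9 ∧ 15*b ≥ 4*m + 28).
Check whether m = 3 implies it.
Countermodel: at the initial state b = 0, m = 3, the precondition holds but the weakest precondition fails.
Answer: invalid


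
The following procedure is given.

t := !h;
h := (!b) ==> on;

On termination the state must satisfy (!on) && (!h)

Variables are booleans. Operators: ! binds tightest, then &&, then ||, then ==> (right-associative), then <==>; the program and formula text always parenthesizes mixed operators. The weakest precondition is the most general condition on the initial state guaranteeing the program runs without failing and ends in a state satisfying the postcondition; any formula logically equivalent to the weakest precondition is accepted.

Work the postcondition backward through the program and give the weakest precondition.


Working backward. After the program, (!on) && (!h) must hold.
Before h := (!b) ==> on: (!on) && (!((!b) ==> on))
Before t := !h: (!on) && (!((!b) ==> on))
Answer: WP = (!on) && (!((!b) ==> on))


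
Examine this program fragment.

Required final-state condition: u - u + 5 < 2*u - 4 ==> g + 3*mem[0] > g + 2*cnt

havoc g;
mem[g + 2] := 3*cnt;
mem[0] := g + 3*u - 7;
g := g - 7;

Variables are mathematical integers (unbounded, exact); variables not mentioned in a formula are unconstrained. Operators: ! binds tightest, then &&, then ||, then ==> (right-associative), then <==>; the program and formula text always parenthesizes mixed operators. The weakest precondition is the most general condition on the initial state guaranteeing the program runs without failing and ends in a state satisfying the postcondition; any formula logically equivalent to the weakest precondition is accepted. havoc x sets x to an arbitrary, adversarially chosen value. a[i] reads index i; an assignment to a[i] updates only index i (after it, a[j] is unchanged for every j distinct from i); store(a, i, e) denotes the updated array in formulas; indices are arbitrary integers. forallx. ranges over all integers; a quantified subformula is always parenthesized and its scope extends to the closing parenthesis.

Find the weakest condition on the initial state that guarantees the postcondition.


Working backward. After the program, the postcondition u - u + 5 < 2*u - 4 ==> g + 3*mem[0] > g + 2*cnt must hold; in canonical form it is 2*u > 9 ==> 3*mem[0] > 2*cnt.
Before g := g - 7: 2*u > 9 ==> 3*mem[0] > 2*cnt
Before mem[0] := g + 3*u - 7: 2*u > 9 ==> 3*g + 9*u > 2*cnt + 21
Before mem[g + 2] := 3*cnt: 2*u > 9 ==> 3*g + 9*u > 2*cnt + 21
Before havoc g: forall g_1. (2*u > 9 ==> 3*g_1 + 9*u > 2*cnt + 21)
Answer: WP = forall g_1. (2*u > 9 ==> 3*g_1 + 9*u > 2*cnt + 21)


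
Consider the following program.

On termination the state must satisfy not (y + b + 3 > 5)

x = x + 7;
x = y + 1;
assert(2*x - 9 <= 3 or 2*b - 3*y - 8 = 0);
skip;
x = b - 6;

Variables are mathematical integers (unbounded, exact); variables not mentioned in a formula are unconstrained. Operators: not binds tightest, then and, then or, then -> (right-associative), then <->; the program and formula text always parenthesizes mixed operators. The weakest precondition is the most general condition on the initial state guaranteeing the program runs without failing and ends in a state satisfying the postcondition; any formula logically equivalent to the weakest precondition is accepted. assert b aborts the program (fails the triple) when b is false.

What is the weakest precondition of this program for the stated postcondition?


Working backward. After the program, the postcondition not (y + b + 3 > 5) must hold; in canonical form it is not (b + y > 2).
Before x := b - 6: not (b + y > 2)
Before skip: not (b + y > 2)
Before assert 2*x - 9 <= 3 or 2*b - 3*y - 8 = 0: (2*x <= 12 or 2*b = 3*y + 8) and (not (b + y > 2))
Before x := y + 1: (2*y <= 10 or 2*b = 3*y + 8) and (not (b + y > 2))
Before x := x + 7: (2*y <= 10 or 2*b = 3*y + 8) and (not (b + y > 2))
Answer: WP = (2*y <= 10 or 2*b = 3*y + 8) and (not (b + y > 2))


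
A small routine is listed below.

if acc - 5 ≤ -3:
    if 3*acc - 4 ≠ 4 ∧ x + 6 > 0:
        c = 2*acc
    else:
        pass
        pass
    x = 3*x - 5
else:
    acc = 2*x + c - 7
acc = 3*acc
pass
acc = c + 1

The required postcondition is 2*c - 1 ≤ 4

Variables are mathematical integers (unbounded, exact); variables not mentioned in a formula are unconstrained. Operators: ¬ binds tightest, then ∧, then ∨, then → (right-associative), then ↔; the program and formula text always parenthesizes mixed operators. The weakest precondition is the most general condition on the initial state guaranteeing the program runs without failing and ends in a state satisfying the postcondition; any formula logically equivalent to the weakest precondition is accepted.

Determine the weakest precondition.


Working backward. After the program, the postcondition 2*c - 1 ≤ 4 must hold; in canonical form it is 2*c ≤ 5.
Before acc := c + 1: 2*c ≤ 5
Before skip: 2*c ≤ 5
Before acc := 3*acc: 2*c ≤ 5
Then branch requires ((3*acc ≠ 8 ∧ x > -6) → 4*acc ≤ 5) ∧ ((¬(3*acc ≠ 8 ∧ x > -6)) → 2*c ≤ 5); else branch requires 2*c ≤ 5.
Before the if: (acc ≤ 2 → (((3*acc ≠ 8 ∧ x > -6) → 4*acc ≤ 5) ∧ ((¬(3*acc ≠ 8 ∧ x > -6)) → 2*c ≤ 5))) ∧ ((¬(acc ≤ 2)) → 2*c ≤ 5)
Answer: WP = (acc ≤ 2 → (((3*acc ≠ 8 ∧ x > -6) → 4*acc ≤ 5) ∧ ((¬(3*acc ≠ 8 ∧ x > -6)) → 2*c ≤ 5))) ∧ ((¬(acc ≤ 2)) → 2*c ≤ 5)


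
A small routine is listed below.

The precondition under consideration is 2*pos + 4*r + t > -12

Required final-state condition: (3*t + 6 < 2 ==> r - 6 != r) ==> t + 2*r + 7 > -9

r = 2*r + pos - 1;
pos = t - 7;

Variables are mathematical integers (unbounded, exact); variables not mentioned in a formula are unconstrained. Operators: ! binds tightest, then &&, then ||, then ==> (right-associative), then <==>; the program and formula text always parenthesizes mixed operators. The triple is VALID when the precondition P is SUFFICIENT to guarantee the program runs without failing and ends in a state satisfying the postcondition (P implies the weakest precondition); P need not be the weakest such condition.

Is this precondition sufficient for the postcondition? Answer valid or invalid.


Working backward. After the program, the postcondition (3*t + 6 < 2 ==> r - 6 != r) ==> t + 2*r + 7 > -9 must hold; in canonical form it is 2*r + t > -16.
Before pos := t - 7: 2*r + t > -16
Before r := 2*r + pos - 1: 2*pos + 4*r + t > -14
The weakest precondition is 2*pos + 4*r + t > -14.
Check whether 2*pos + 4*r + t > -12 implies it.
Every state satisfying the precondition satisfies the weakest precondition: the implication holds.
Answer: valid


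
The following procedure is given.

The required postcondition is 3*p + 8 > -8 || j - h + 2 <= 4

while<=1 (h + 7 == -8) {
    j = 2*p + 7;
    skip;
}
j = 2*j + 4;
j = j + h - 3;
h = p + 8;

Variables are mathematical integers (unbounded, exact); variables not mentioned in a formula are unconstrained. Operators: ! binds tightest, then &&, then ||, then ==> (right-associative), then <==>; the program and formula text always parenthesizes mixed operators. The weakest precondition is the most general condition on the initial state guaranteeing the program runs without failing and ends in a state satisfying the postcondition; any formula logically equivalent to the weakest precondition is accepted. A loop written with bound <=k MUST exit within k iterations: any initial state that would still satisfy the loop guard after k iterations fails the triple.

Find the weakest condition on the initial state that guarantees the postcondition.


Working backward. After the program, the postcondition 3*p + 8 > -8 || j - h + 2 <= 4 must hold; in canonical form it is 3*p > -16 || j <= h + 2.
Before h := p + 8: 3*p > -16 || j <= p + 10
Before j := j + h - 3: 3*p > -16 || h + j <= p + 13
Before j := 2*j + 4: 3*p > -16 || h + 2*j <= p + 9
Before the loop (bound <=1), unroll the exhaustion recursion (WP_0 = exit-now case; WP_j = one more guarded iteration, up to j = 1):
  WP_0: (!(h == -15)) && (3*p > -16 || h + 2*j <= p + 9)
  WP_1: (h == -15 ==> ((!(h == -15)) && (3*p > -16 || h + 3*p <= -5))) && ((!(h == -15)) ==> (3*p > -16 || h + 2*j <= p + 9))
So before the loop: (h == -15 ==> ((!(h == -15)) && (3*p > -16 || h + 3*p <= -5))) && ((!(h == -15)) ==> (3*p > -16 || h + 2*j <= p + 9))
Answer: WP = (h == -15 ==> ((!(h == -15)) && (3*p > -16 || h + 3*p <= -5))) && ((!(h == -15)) ==> (3*p > -16 || h + 2*j <= p + 9))


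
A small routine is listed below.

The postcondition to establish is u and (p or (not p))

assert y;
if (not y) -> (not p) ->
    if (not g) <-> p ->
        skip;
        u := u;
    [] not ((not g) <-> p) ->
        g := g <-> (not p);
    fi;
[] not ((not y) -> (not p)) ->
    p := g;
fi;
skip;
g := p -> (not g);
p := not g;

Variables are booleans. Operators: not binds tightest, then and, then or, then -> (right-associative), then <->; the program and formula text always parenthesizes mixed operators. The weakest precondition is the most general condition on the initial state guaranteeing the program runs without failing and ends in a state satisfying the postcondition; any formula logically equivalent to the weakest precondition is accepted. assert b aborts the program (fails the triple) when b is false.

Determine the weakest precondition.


Working backward. After the program, the postcondition u and (p or (not p)) must hold; in canonical form it is u.
Before p := not g: u
Before g := p -> (not g): u
Before skip: u
Then branch requires (((not g) <-> p) -> u) and ((not ((not g) <-> p)) -> u); else branch requires u.
Before the if: (((not y) -> (not p)) -> ((((not g) <-> p) -> u) and ((not ((not g) <-> p)) -> u))) and ((not ((not y) -> (not p))) -> u)
Before assert y: y and (((not y) -> (not p)) -> ((((not g) <-> p) -> u) and ((not ((not g) <-> p)) -> u))) and ((not ((not y) -> (not p))) -> u)
Answer: WP = y and (((not y) -> (not p)) -> ((((not g) <-> p) -> u) and ((not ((not g) <-> p)) -> u))) and ((not ((not y) -> (not p))) -> u)


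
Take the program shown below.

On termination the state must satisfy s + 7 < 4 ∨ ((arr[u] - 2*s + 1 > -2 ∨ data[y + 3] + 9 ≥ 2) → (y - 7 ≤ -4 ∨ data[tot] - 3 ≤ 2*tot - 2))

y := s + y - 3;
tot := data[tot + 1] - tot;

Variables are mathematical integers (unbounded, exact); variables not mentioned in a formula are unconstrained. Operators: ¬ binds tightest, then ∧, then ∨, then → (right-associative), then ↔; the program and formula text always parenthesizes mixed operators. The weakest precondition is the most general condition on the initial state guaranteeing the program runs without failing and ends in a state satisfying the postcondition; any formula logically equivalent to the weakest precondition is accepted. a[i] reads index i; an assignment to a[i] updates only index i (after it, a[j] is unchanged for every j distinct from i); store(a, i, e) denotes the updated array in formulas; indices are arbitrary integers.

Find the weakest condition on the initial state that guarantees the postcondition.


Working backward. After the program, the postcondition s + 7 < 4 ∨ ((arr[u] - 2*s + 1 > -2 ∨ data[y + 3] + 9 ≥ 2) → (y - 7 ≤ -4 ∨ data[tot] - 3 ≤ 2*tot - 2)) must hold; in canonical form it is s < -3 ∨ ((arr[u] > 2*s - 3 ∨ data[y + 3] ≥ -7) → (y ≤ 3 ∨ data[tot] ≤ 2*tot + 1)).
Before tot := data[tot + 1] - tot: s < -3 ∨ ((arr[u] > 2*s - 3 ∨ data[y + 3] ≥ -7) → (y ≤ 3 ∨ data[data[tot + 1] - tot] + 2*tot ≤ 2*data[tot + 1] + 1))
Before y := s + y - 3: s < -3 ∨ ((arr[u] > 2*s - 3 ∨ data[s + y] ≥ -7) → (s + y ≤ 6 ∨ data[data[tot + 1] - tot] + 2*tot ≤ 2*data[tot + 1] + 1))
Answer: WP = s < -3 ∨ ((arr[u] > 2*s - 3 ∨ data[s + y] ≥ -7) → (s + y ≤ 6 ∨ data[data[tot + 1] - tot] + 2*tot ≤ 2*data[tot + 1] + 1))


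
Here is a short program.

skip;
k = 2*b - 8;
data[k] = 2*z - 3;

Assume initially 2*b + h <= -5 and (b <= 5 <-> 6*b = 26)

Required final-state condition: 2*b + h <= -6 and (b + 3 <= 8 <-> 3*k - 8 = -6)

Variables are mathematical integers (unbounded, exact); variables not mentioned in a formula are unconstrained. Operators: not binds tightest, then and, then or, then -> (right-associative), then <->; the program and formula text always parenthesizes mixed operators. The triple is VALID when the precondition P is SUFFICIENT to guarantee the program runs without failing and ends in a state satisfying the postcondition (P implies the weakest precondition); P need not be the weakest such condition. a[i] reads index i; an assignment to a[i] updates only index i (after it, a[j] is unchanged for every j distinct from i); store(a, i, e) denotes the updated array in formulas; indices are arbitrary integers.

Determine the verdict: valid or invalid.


Working backward. After the program, the postcondition 2*b + h <= -6 and (b + 3 <= 8 <-> 3*k - 8 = -6) must hold; in canonical form it is 2*b + h <= -6 and (b <= 5 <-> 3*k = 2).
Before data[k] := 2*z - 3: 2*b + h <= -6 and (b <= 5 <-> 3*k = 2)
Before k := 2*b - 8: 2*b + h <= -6 and (b <= 5 <-> 6*b = 26)
Before skip: 2*b + h <= -6 and (b <= 5 <-> 6*b = 26)
The weakest precondition is 2*b + h <= -6 and (b <= 5 <-> 6*b = 26).
Check whether 2*b + h <= -5 and (b <= 5 <-> 6*b = 26) implies it.
Countermodel: at the initial state b = 6, h = -17, the precondition holds but the weakest precondition fails.
Answer: invalid


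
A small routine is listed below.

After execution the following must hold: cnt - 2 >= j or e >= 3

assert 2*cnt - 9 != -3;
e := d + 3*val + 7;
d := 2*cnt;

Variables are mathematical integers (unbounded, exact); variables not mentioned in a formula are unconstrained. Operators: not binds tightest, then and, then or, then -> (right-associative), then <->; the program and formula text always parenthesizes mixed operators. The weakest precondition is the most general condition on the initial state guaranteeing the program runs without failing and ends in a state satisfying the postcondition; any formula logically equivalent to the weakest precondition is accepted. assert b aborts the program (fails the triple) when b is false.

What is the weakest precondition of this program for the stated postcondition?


Working backward. After the program, the postcondition cnt - 2 >= j or e >= 3 must hold; in canonical form it is cnt >= j + 2 or e >= 3.
Before d := 2*cnt: cnt >= j + 2 or e >= 3
Before e := d + 3*val + 7: cnt >= j + 2 or d + 3*val >= -4
Before assert 2*cnt - 9 != -3: 2*cnt != 6 and (cnt >= j + 2 or d + 3*val >= -4)
Answer: WP = 2*cnt != 6 and (cnt >= j + 2 or d + 3*val >= -4)


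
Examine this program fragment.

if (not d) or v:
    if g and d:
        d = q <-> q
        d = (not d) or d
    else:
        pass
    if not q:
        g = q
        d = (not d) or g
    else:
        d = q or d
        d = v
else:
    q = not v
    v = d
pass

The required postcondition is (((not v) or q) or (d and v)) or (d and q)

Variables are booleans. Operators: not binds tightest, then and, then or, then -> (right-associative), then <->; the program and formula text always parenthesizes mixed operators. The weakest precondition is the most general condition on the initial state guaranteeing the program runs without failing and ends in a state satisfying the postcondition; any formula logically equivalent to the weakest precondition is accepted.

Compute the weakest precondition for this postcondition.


Working backward. After the program, the postcondition (((not v) or q) or (d and v)) or (d and q) must hold; in canonical form it is (not v) or q or (d and v) or (d and q).
Before skip: (not v) or q or (d and v) or (d and q)
Then branch requires ((g and d) -> ((not q) -> ((not v) or q or (q and v)))) and ((not (g and d)) -> ((not q) -> ((not v) or q or (((not d) or q) and v) or (((not d) or q) and q)))); else branch requires true.
Before the if: ((not d) or v) -> (((g and d) -> ((not q) -> ((not v) or q or (q and v)))) and ((not (g and d)) -> ((not q) -> ((not v) or q or (((not d) or q) and v) or (((not d) or q) and q)))))
Answer: WP = ((not d) or v) -> (((g and d) -> ((not q) -> ((not v) or q or (q and v)))) and ((not (g and d)) -> ((not q) -> ((not v) or q or (((not d) or q) and v) or (((not d) or q) and q)))))


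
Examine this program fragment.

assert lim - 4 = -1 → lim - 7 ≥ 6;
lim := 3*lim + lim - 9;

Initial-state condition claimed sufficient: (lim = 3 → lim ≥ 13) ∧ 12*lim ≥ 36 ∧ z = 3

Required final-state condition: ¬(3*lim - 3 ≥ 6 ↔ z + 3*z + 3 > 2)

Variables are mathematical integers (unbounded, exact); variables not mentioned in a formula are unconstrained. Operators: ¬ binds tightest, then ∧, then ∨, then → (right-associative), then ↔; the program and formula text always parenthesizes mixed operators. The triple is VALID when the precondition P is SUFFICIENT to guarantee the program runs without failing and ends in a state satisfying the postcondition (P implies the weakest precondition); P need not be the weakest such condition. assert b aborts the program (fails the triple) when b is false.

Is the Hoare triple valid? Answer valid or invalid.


Working backward. After the program, the postcondition ¬(3*lim - 3 ≥ 6 ↔ z + 3*z + 3 > 2) must hold; in canonical form it is ¬(3*lim ≥ 9 ↔ 4*z > -1).
Before lim := 3*lim + lim - 9: ¬(12*lim ≥ 36 ↔ 4*z > -1)
Before assert lim - 4 = -1 → lim - 7 ≥ 6: (lim = 3 → lim ≥ 13) ∧ (¬(12*lim ≥ 36 ↔ 4*z > -1))
The weakest precondition is (lim = 3 → lim ≥ 13) ∧ (¬(12*lim ≥ 36 ↔ 4*z > -1)).
Check whether (lim = 3 → lim ≥ 13) ∧ 12*lim ≥ 36 ∧ z = 3 implies it.
Countermodel: at the initial state lim = 4, z = 3, the precondition holds but the weakest precondition fails.
Answer: invalid


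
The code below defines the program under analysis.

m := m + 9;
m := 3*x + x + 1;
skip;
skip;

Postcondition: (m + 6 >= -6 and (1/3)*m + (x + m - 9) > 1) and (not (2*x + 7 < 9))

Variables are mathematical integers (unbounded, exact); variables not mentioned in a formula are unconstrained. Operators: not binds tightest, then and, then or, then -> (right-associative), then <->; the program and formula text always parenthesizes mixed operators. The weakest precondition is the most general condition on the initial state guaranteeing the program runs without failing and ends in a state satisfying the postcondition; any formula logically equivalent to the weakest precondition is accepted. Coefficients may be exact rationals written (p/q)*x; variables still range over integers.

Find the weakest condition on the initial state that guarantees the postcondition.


Working backward. After the program, the postcondition (m + 6 >= -6 and (1/3)*m + (x + m - 9) > 1) and (not (2*x + 7 < 9)) must hold; in canonical form it is m >= -12 and (4/3)*m + x > 10 and (not (2*x < 2)).
Before skip: m >= -12 and (4/3)*m + x > 10 and (not (2*x < 2))
Before skip: m >= -12 and (4/3)*m + x > 10 and (not (2*x < 2))
Before m := 3*x + x + 1: 4*x >= -13 and (19/3)*x > 26/3 and (not (2*x < 2))
Before m := m + 9: 4*x >= -13 and (19/3)*x > 26/3 and (not (2*x < 2))
Answer: WP = 4*x >= -13 and (19/3)*x > 26/3 and (not (2*x < 2))


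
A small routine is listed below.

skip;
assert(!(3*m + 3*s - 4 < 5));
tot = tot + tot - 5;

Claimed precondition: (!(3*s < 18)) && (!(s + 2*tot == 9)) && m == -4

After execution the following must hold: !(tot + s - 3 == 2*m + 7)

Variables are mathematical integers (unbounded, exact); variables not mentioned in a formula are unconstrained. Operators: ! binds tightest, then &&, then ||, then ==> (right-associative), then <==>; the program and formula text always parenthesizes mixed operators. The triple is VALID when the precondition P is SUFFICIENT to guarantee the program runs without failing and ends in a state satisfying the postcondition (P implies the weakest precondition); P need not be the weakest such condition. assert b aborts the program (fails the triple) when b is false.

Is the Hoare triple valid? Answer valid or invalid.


Working backward. After the program, the postcondition !(tot + s - 3 == 2*m + 7) must hold; in canonical form it is !(s + tot == 2*m + 10).
Before tot := tot + tot - 5: !(s + 2*tot == 2*m + 15)
Before assert !(3*m + 3*s - 4 < 5): (!(3*m + 3*s < 9)) && (!(s + 2*tot == 2*m + 15))
Before skip: (!(3*m + 3*s < 9)) && (!(s + 2*tot == 2*m + 15))
The weakest precondition is (!(3*m + 3*s < 9)) && (!(s + 2*tot == 2*m + 15)).
Check whether (!(3*s < 18)) && (!(s + 2*tot == 9)) && m == -4 implies it.
Countermodel: at the initial state m = -4, s = 6, tot = 0, the precondition holds but the weakest precondition fails.
Answer: invalid


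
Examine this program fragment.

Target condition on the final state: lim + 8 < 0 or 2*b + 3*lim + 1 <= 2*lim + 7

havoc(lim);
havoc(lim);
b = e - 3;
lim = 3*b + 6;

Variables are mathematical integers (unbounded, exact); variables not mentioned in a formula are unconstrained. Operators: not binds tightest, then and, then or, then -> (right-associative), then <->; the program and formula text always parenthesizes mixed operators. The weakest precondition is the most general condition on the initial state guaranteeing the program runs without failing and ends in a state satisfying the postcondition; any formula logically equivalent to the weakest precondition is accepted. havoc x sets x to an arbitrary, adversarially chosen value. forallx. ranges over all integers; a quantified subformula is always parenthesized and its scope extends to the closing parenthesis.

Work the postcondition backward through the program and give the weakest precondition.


Working backward. After the program, the postcondition lim + 8 < 0 or 2*b + 3*lim + 1 <= 2*lim + 7 must hold; in canonical form it is lim < -8 or 2*b + lim <= 6.
Before lim := 3*b + 6: 3*b < -14 or 5*b <= 0
Before b := e - 3: 3*e < -5 or 5*e <= 15
Before havoc lim: 3*e < -5 or 5*e <= 15
Before havoc lim: 3*e < -5 or 5*e <= 15
Answer: WP = 3*e < -5 or 5*e <= 15


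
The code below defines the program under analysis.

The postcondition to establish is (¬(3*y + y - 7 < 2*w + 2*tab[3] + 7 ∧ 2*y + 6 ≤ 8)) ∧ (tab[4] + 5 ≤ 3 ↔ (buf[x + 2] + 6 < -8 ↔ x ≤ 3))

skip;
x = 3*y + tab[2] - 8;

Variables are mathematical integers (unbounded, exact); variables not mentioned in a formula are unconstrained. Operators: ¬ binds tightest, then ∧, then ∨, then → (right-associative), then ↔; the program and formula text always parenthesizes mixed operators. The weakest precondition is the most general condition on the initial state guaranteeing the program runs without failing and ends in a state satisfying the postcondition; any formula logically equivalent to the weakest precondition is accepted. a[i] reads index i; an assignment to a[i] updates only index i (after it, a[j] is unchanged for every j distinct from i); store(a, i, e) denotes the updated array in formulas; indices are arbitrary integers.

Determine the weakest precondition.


Working backward. After the program, the postcondition (¬(3*y + y - 7 < 2*w + 2*tab[3] + 7 ∧ 2*y + 6 ≤ 8)) ∧ (tab[4] + 5 ≤ 3 ↔ (buf[x + 2] + 6 < -8 ↔ x ≤ 3)) must hold; in canonical form it is (¬(4*y < 2*tab[3] + 2*w + 14 ∧ 2*y ≤ 2)) ∧ (tab[4] ≤ -2 ↔ (buf[x + 2] < -14 ↔ x ≤ 3)).
Before x := 3*y + tab[2] - 8: (¬(4*y < 2*tab[3] + 2*w + 14 ∧ 2*y ≤ 2)) ∧ (tab[4] ≤ -2 ↔ (buf[tab[2] + 3*y - 6] < -14 ↔ tab[2] + 3*y ≤ 11))
Before skip: (¬(4*y < 2*tab[3] + 2*w + 14 ∧ 2*y ≤ 2)) ∧ (tab[4] ≤ -2 ↔ (buf[tab[2] + 3*y - 6] < -14 ↔ tab[2] + 3*y ≤ 11))
Answer: WP = (¬(4*y < 2*tab[3] + 2*w + 14 ∧ 2*y ≤ 2)) ∧ (tab[4] ≤ -2 ↔ (buf[tab[2] + 3*y - 6] < -14 ↔ tab[2] + 3*y ≤ 11))
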